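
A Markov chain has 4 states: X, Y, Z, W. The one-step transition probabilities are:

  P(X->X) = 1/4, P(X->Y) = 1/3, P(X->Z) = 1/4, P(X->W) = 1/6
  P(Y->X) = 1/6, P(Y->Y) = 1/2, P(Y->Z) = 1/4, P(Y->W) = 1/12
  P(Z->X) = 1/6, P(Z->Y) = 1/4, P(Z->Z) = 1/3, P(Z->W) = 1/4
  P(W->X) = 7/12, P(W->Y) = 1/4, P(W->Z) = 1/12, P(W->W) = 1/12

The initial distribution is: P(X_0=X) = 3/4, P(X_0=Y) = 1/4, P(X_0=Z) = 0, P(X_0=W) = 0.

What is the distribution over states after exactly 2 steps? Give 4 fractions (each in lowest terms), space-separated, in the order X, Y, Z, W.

Propagating the distribution step by step (d_{t+1} = d_t * P):
d_0 = (X=3/4, Y=1/4, Z=0, W=0)
  d_1[X] = 3/4*1/4 + 1/4*1/6 + 0*1/6 + 0*7/12 = 11/48
  d_1[Y] = 3/4*1/3 + 1/4*1/2 + 0*1/4 + 0*1/4 = 3/8
  d_1[Z] = 3/4*1/4 + 1/4*1/4 + 0*1/3 + 0*1/12 = 1/4
  d_1[W] = 3/4*1/6 + 1/4*1/12 + 0*1/4 + 0*1/12 = 7/48
d_1 = (X=11/48, Y=3/8, Z=1/4, W=7/48)
  d_2[X] = 11/48*1/4 + 3/8*1/6 + 1/4*1/6 + 7/48*7/12 = 71/288
  d_2[Y] = 11/48*1/3 + 3/8*1/2 + 1/4*1/4 + 7/48*1/4 = 209/576
  d_2[Z] = 11/48*1/4 + 3/8*1/4 + 1/4*1/3 + 7/48*1/12 = 71/288
  d_2[W] = 11/48*1/6 + 3/8*1/12 + 1/4*1/4 + 7/48*1/12 = 83/576
d_2 = (X=71/288, Y=209/576, Z=71/288, W=83/576)

Answer: 71/288 209/576 71/288 83/576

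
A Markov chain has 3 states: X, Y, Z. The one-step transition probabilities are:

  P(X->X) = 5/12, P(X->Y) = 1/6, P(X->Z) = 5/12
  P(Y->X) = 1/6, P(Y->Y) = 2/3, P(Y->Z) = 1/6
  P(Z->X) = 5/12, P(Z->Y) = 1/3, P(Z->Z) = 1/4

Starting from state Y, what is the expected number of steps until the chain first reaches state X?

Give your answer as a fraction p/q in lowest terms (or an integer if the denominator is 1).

Let h_i = expected steps to first reach X from state i.
Boundary: h_X = 0.
First-step equations for the other states:
  h_Y = 1 + 1/6*h_X + 2/3*h_Y + 1/6*h_Z
  h_Z = 1 + 5/12*h_X + 1/3*h_Y + 1/4*h_Z

Substituting h_X = 0 and rearranging gives the linear system (I - Q) h = 1:
  [1/3, -1/6] . (h_Y, h_Z) = 1
  [-1/3, 3/4] . (h_Y, h_Z) = 1

Solving yields:
  h_Y = 33/7
  h_Z = 24/7

Starting state is Y, so the expected hitting time is h_Y = 33/7.

Answer: 33/7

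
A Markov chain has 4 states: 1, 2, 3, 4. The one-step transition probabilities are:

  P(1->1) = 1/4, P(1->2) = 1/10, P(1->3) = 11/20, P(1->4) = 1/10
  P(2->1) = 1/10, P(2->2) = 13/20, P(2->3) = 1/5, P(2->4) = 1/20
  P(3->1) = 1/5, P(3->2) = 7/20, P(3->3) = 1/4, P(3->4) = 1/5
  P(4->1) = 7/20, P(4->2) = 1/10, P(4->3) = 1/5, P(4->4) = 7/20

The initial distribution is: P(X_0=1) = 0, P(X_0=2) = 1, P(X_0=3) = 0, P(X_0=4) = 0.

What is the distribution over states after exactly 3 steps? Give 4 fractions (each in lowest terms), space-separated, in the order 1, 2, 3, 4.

Propagating the distribution step by step (d_{t+1} = d_t * P):
d_0 = (1=0, 2=1, 3=0, 4=0)
  d_1[1] = 0*1/4 + 1*1/10 + 0*1/5 + 0*7/20 = 1/10
  d_1[2] = 0*1/10 + 1*13/20 + 0*7/20 + 0*1/10 = 13/20
  d_1[3] = 0*11/20 + 1*1/5 + 0*1/4 + 0*1/5 = 1/5
  d_1[4] = 0*1/10 + 1*1/20 + 0*1/5 + 0*7/20 = 1/20
d_1 = (1=1/10, 2=13/20, 3=1/5, 4=1/20)
  d_2[1] = 1/10*1/4 + 13/20*1/10 + 1/5*1/5 + 1/20*7/20 = 59/400
  d_2[2] = 1/10*1/10 + 13/20*13/20 + 1/5*7/20 + 1/20*1/10 = 203/400
  d_2[3] = 1/10*11/20 + 13/20*1/5 + 1/5*1/4 + 1/20*1/5 = 49/200
  d_2[4] = 1/10*1/10 + 13/20*1/20 + 1/5*1/5 + 1/20*7/20 = 1/10
d_2 = (1=59/400, 2=203/400, 3=49/200, 4=1/10)
  d_3[1] = 59/400*1/4 + 203/400*1/10 + 49/200*1/5 + 1/10*7/20 = 1373/8000
  d_3[2] = 59/400*1/10 + 203/400*13/20 + 49/200*7/20 + 1/10*1/10 = 3523/8000
  d_3[3] = 59/400*11/20 + 203/400*1/5 + 49/200*1/4 + 1/10*1/5 = 2111/8000
  d_3[4] = 59/400*1/10 + 203/400*1/20 + 49/200*1/5 + 1/10*7/20 = 993/8000
d_3 = (1=1373/8000, 2=3523/8000, 3=2111/8000, 4=993/8000)

Answer: 1373/8000 3523/8000 2111/8000 993/8000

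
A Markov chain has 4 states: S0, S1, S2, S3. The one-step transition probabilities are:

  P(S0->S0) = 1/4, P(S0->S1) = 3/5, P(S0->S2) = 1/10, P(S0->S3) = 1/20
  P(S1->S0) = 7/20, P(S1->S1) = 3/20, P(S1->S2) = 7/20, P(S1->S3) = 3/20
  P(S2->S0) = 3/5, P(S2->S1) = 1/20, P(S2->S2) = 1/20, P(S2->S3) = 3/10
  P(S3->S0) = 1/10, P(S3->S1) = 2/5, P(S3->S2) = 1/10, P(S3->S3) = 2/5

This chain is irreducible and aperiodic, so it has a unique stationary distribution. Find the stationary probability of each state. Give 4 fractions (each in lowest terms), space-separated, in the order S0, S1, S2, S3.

The stationary distribution satisfies pi = pi * P, i.e.:
  pi_S0 = 1/4*pi_S0 + 7/20*pi_S1 + 3/5*pi_S2 + 1/10*pi_S3
  pi_S1 = 3/5*pi_S0 + 3/20*pi_S1 + 1/20*pi_S2 + 2/5*pi_S3
  pi_S2 = 1/10*pi_S0 + 7/20*pi_S1 + 1/20*pi_S2 + 1/10*pi_S3
  pi_S3 = 1/20*pi_S0 + 3/20*pi_S1 + 3/10*pi_S2 + 2/5*pi_S3
with normalization: pi_S0 + pi_S1 + pi_S2 + pi_S3 = 1.

Using the first 3 balance equations plus normalization, the linear system A*pi = b is:
  [-3/4, 7/20, 3/5, 1/10] . pi = 0
  [3/5, -17/20, 1/20, 2/5] . pi = 0
  [1/10, 7/20, -19/20, 1/10] . pi = 0
  [1, 1, 1, 1] . pi = 1

Solving yields:
  pi_S0 = 279/890
  pi_S1 = 1433/4450
  pi_S2 = 153/890
  pi_S3 = 857/4450

Verification (pi * P):
  279/890*1/4 + 1433/4450*7/20 + 153/890*3/5 + 857/4450*1/10 = 279/890 = pi_S0  (ok)
  279/890*3/5 + 1433/4450*3/20 + 153/890*1/20 + 857/4450*2/5 = 1433/4450 = pi_S1  (ok)
  279/890*1/10 + 1433/4450*7/20 + 153/890*1/20 + 857/4450*1/10 = 153/890 = pi_S2  (ok)
  279/890*1/20 + 1433/4450*3/20 + 153/890*3/10 + 857/4450*2/5 = 857/4450 = pi_S3  (ok)

Answer: 279/890 1433/4450 153/890 857/4450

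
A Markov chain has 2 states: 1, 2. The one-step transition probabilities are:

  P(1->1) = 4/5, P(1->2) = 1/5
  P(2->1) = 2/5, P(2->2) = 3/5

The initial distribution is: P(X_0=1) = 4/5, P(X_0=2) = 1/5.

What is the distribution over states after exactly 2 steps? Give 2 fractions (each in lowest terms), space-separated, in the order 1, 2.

Answer: 86/125 39/125

Derivation:
Propagating the distribution step by step (d_{t+1} = d_t * P):
d_0 = (1=4/5, 2=1/5)
  d_1[1] = 4/5*4/5 + 1/5*2/5 = 18/25
  d_1[2] = 4/5*1/5 + 1/5*3/5 = 7/25
d_1 = (1=18/25, 2=7/25)
  d_2[1] = 18/25*4/5 + 7/25*2/5 = 86/125
  d_2[2] = 18/25*1/5 + 7/25*3/5 = 39/125
d_2 = (1=86/125, 2=39/125)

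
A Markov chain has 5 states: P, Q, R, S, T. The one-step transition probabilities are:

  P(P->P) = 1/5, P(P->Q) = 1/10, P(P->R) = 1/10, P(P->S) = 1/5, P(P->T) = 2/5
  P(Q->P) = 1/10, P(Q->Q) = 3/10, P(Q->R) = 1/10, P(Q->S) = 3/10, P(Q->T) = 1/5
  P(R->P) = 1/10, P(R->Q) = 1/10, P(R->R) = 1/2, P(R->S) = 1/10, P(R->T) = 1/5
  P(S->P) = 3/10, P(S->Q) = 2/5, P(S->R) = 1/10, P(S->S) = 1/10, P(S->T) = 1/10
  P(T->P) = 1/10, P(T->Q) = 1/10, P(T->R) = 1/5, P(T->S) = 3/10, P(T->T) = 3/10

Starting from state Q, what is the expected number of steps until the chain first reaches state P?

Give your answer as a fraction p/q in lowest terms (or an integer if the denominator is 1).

Answer: 3230/463

Derivation:
Let h_i = expected steps to first reach P from state i.
Boundary: h_P = 0.
First-step equations for the other states:
  h_Q = 1 + 1/10*h_P + 3/10*h_Q + 1/10*h_R + 3/10*h_S + 1/5*h_T
  h_R = 1 + 1/10*h_P + 1/10*h_Q + 1/2*h_R + 1/10*h_S + 1/5*h_T
  h_S = 1 + 3/10*h_P + 2/5*h_Q + 1/10*h_R + 1/10*h_S + 1/10*h_T
  h_T = 1 + 1/10*h_P + 1/10*h_Q + 1/5*h_R + 3/10*h_S + 3/10*h_T

Substituting h_P = 0 and rearranging gives the linear system (I - Q) h = 1:
  [7/10, -1/10, -3/10, -1/5] . (h_Q, h_R, h_S, h_T) = 1
  [-1/10, 1/2, -1/10, -1/5] . (h_Q, h_R, h_S, h_T) = 1
  [-2/5, -1/10, 9/10, -1/10] . (h_Q, h_R, h_S, h_T) = 1
  [-1/10, -1/5, -3/10, 7/10] . (h_Q, h_R, h_S, h_T) = 1

Solving yields:
  h_Q = 3230/463
  h_R = 3410/463
  h_S = 2690/463
  h_T = 3250/463

Starting state is Q, so the expected hitting time is h_Q = 3230/463.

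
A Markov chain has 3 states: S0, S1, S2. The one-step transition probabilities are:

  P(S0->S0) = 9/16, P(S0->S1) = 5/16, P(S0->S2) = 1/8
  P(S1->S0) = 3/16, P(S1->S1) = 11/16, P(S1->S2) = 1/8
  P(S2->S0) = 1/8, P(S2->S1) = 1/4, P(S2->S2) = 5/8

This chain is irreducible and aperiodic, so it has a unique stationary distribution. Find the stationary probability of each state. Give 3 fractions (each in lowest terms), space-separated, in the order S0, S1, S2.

Answer: 11/40 19/40 1/4

Derivation:
The stationary distribution satisfies pi = pi * P, i.e.:
  pi_S0 = 9/16*pi_S0 + 3/16*pi_S1 + 1/8*pi_S2
  pi_S1 = 5/16*pi_S0 + 11/16*pi_S1 + 1/4*pi_S2
  pi_S2 = 1/8*pi_S0 + 1/8*pi_S1 + 5/8*pi_S2
with normalization: pi_S0 + pi_S1 + pi_S2 = 1.

Using the first 2 balance equations plus normalization, the linear system A*pi = b is:
  [-7/16, 3/16, 1/8] . pi = 0
  [5/16, -5/16, 1/4] . pi = 0
  [1, 1, 1] . pi = 1

Solving yields:
  pi_S0 = 11/40
  pi_S1 = 19/40
  pi_S2 = 1/4

Verification (pi * P):
  11/40*9/16 + 19/40*3/16 + 1/4*1/8 = 11/40 = pi_S0  (ok)
  11/40*5/16 + 19/40*11/16 + 1/4*1/4 = 19/40 = pi_S1  (ok)
  11/40*1/8 + 19/40*1/8 + 1/4*5/8 = 1/4 = pi_S2  (ok)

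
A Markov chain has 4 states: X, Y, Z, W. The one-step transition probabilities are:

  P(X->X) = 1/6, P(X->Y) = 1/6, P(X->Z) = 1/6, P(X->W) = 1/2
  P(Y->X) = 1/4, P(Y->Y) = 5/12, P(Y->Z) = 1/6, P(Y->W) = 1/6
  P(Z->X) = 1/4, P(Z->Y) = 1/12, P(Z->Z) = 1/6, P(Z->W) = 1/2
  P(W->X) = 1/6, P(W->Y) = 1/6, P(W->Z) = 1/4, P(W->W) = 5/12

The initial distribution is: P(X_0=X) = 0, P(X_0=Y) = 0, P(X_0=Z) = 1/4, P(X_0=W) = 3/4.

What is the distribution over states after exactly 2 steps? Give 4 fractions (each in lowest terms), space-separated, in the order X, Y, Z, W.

Answer: 19/96 53/288 13/64 239/576

Derivation:
Propagating the distribution step by step (d_{t+1} = d_t * P):
d_0 = (X=0, Y=0, Z=1/4, W=3/4)
  d_1[X] = 0*1/6 + 0*1/4 + 1/4*1/4 + 3/4*1/6 = 3/16
  d_1[Y] = 0*1/6 + 0*5/12 + 1/4*1/12 + 3/4*1/6 = 7/48
  d_1[Z] = 0*1/6 + 0*1/6 + 1/4*1/6 + 3/4*1/4 = 11/48
  d_1[W] = 0*1/2 + 0*1/6 + 1/4*1/2 + 3/4*5/12 = 7/16
d_1 = (X=3/16, Y=7/48, Z=11/48, W=7/16)
  d_2[X] = 3/16*1/6 + 7/48*1/4 + 11/48*1/4 + 7/16*1/6 = 19/96
  d_2[Y] = 3/16*1/6 + 7/48*5/12 + 11/48*1/12 + 7/16*1/6 = 53/288
  d_2[Z] = 3/16*1/6 + 7/48*1/6 + 11/48*1/6 + 7/16*1/4 = 13/64
  d_2[W] = 3/16*1/2 + 7/48*1/6 + 11/48*1/2 + 7/16*5/12 = 239/576
d_2 = (X=19/96, Y=53/288, Z=13/64, W=239/576)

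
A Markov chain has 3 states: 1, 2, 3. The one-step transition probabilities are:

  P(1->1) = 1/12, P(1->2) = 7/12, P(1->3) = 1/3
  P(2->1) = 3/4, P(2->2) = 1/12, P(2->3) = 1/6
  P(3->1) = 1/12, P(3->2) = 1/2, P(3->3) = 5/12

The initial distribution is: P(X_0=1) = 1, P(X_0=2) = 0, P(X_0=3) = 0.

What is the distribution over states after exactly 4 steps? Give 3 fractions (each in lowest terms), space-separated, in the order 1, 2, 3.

Answer: 479/1296 3553/10368 2983/10368

Derivation:
Propagating the distribution step by step (d_{t+1} = d_t * P):
d_0 = (1=1, 2=0, 3=0)
  d_1[1] = 1*1/12 + 0*3/4 + 0*1/12 = 1/12
  d_1[2] = 1*7/12 + 0*1/12 + 0*1/2 = 7/12
  d_1[3] = 1*1/3 + 0*1/6 + 0*5/12 = 1/3
d_1 = (1=1/12, 2=7/12, 3=1/3)
  d_2[1] = 1/12*1/12 + 7/12*3/4 + 1/3*1/12 = 17/36
  d_2[2] = 1/12*7/12 + 7/12*1/12 + 1/3*1/2 = 19/72
  d_2[3] = 1/12*1/3 + 7/12*1/6 + 1/3*5/12 = 19/72
d_2 = (1=17/36, 2=19/72, 3=19/72)
  d_3[1] = 17/36*1/12 + 19/72*3/4 + 19/72*1/12 = 7/27
  d_3[2] = 17/36*7/12 + 19/72*1/12 + 19/72*1/2 = 371/864
  d_3[3] = 17/36*1/3 + 19/72*1/6 + 19/72*5/12 = 269/864
d_3 = (1=7/27, 2=371/864, 3=269/864)
  d_4[1] = 7/27*1/12 + 371/864*3/4 + 269/864*1/12 = 479/1296
  d_4[2] = 7/27*7/12 + 371/864*1/12 + 269/864*1/2 = 3553/10368
  d_4[3] = 7/27*1/3 + 371/864*1/6 + 269/864*5/12 = 2983/10368
d_4 = (1=479/1296, 2=3553/10368, 3=2983/10368)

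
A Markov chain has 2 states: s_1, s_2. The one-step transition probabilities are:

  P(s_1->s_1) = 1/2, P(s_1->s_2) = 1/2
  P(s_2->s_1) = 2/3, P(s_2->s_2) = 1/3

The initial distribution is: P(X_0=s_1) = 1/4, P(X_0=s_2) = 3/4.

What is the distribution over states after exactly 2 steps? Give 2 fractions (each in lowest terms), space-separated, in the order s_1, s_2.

Propagating the distribution step by step (d_{t+1} = d_t * P):
d_0 = (s_1=1/4, s_2=3/4)
  d_1[s_1] = 1/4*1/2 + 3/4*2/3 = 5/8
  d_1[s_2] = 1/4*1/2 + 3/4*1/3 = 3/8
d_1 = (s_1=5/8, s_2=3/8)
  d_2[s_1] = 5/8*1/2 + 3/8*2/3 = 9/16
  d_2[s_2] = 5/8*1/2 + 3/8*1/3 = 7/16
d_2 = (s_1=9/16, s_2=7/16)

Answer: 9/16 7/16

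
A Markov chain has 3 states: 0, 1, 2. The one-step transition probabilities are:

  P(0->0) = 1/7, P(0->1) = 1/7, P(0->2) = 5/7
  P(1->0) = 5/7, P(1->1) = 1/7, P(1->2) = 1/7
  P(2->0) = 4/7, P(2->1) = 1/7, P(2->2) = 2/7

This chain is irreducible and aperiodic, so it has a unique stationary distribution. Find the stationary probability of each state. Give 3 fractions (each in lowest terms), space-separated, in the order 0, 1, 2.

The stationary distribution satisfies pi = pi * P, i.e.:
  pi_0 = 1/7*pi_0 + 5/7*pi_1 + 4/7*pi_2
  pi_1 = 1/7*pi_0 + 1/7*pi_1 + 1/7*pi_2
  pi_2 = 5/7*pi_0 + 1/7*pi_1 + 2/7*pi_2
with normalization: pi_0 + pi_1 + pi_2 = 1.

Using the first 2 balance equations plus normalization, the linear system A*pi = b is:
  [-6/7, 5/7, 4/7] . pi = 0
  [1/7, -6/7, 1/7] . pi = 0
  [1, 1, 1] . pi = 1

Solving yields:
  pi_0 = 29/70
  pi_1 = 1/7
  pi_2 = 31/70

Verification (pi * P):
  29/70*1/7 + 1/7*5/7 + 31/70*4/7 = 29/70 = pi_0  (ok)
  29/70*1/7 + 1/7*1/7 + 31/70*1/7 = 1/7 = pi_1  (ok)
  29/70*5/7 + 1/7*1/7 + 31/70*2/7 = 31/70 = pi_2  (ok)

Answer: 29/70 1/7 31/70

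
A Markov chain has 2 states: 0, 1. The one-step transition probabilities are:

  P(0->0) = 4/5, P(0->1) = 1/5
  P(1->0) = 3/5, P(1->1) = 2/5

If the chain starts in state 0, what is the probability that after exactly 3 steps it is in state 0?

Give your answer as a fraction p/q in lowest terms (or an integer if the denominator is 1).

Answer: 94/125

Derivation:
Computing P^3 by repeated multiplication:
P^1 =
  0: [4/5, 1/5]
  1: [3/5, 2/5]
P^2 =
  0: [19/25, 6/25]
  1: [18/25, 7/25]
P^3 =
  0: [94/125, 31/125]
  1: [93/125, 32/125]

(P^3)[0 -> 0] = 94/125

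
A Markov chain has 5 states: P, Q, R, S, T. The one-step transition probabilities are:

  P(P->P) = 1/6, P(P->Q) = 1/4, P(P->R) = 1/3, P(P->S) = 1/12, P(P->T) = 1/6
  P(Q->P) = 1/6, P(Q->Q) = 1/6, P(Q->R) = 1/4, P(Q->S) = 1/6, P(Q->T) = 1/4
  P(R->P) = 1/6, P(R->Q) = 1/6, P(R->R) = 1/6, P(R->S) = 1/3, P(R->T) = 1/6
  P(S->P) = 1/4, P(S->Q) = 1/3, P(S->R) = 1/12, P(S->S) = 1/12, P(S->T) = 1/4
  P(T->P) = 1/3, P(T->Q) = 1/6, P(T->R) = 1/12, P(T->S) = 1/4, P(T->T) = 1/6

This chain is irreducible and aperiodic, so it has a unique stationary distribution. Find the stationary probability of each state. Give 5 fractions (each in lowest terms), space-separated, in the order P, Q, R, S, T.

The stationary distribution satisfies pi = pi * P, i.e.:
  pi_P = 1/6*pi_P + 1/6*pi_Q + 1/6*pi_R + 1/4*pi_S + 1/3*pi_T
  pi_Q = 1/4*pi_P + 1/6*pi_Q + 1/6*pi_R + 1/3*pi_S + 1/6*pi_T
  pi_R = 1/3*pi_P + 1/4*pi_Q + 1/6*pi_R + 1/12*pi_S + 1/12*pi_T
  pi_S = 1/12*pi_P + 1/6*pi_Q + 1/3*pi_R + 1/12*pi_S + 1/4*pi_T
  pi_T = 1/6*pi_P + 1/4*pi_Q + 1/6*pi_R + 1/4*pi_S + 1/6*pi_T
with normalization: pi_P + pi_Q + pi_R + pi_S + pi_T = 1.

Using the first 4 balance equations plus normalization, the linear system A*pi = b is:
  [-5/6, 1/6, 1/6, 1/4, 1/3] . pi = 0
  [1/4, -5/6, 1/6, 1/3, 1/6] . pi = 0
  [1/3, 1/4, -5/6, 1/12, 1/12] . pi = 0
  [1/12, 1/6, 1/3, -11/12, 1/4] . pi = 0
  [1, 1, 1, 1, 1] . pi = 1

Solving yields:
  pi_P = 5846/27179
  pi_Q = 5840/27179
  pi_R = 5127/27179
  pi_S = 4938/27179
  pi_T = 5428/27179

Verification (pi * P):
  5846/27179*1/6 + 5840/27179*1/6 + 5127/27179*1/6 + 4938/27179*1/4 + 5428/27179*1/3 = 5846/27179 = pi_P  (ok)
  5846/27179*1/4 + 5840/27179*1/6 + 5127/27179*1/6 + 4938/27179*1/3 + 5428/27179*1/6 = 5840/27179 = pi_Q  (ok)
  5846/27179*1/3 + 5840/27179*1/4 + 5127/27179*1/6 + 4938/27179*1/12 + 5428/27179*1/12 = 5127/27179 = pi_R  (ok)
  5846/27179*1/12 + 5840/27179*1/6 + 5127/27179*1/3 + 4938/27179*1/12 + 5428/27179*1/4 = 4938/27179 = pi_S  (ok)
  5846/27179*1/6 + 5840/27179*1/4 + 5127/27179*1/6 + 4938/27179*1/4 + 5428/27179*1/6 = 5428/27179 = pi_T  (ok)

Answer: 5846/27179 5840/27179 5127/27179 4938/27179 5428/27179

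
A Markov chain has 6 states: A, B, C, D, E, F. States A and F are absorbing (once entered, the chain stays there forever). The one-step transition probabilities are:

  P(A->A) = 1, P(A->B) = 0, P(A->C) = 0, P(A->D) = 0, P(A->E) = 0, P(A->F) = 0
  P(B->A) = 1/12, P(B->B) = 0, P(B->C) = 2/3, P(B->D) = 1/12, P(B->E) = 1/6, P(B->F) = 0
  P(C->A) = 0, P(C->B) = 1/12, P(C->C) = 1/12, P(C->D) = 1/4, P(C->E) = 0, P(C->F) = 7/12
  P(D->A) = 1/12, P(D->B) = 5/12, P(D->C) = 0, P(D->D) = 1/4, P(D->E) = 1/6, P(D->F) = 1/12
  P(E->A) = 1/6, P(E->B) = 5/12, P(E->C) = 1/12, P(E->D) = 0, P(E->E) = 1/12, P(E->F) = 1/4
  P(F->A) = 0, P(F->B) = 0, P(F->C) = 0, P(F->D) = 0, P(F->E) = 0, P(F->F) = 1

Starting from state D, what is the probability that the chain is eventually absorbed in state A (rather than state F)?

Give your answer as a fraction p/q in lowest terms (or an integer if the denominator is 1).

Let a_i = P(absorbed in A | start in state i).
Boundary conditions: a_A = 1, a_F = 0.
For each transient state i, a_i = sum_j P(i->j) * a_j:
  a_B = 1/12*a_A + 0*a_B + 2/3*a_C + 1/12*a_D + 1/6*a_E + 0*a_F
  a_C = 0*a_A + 1/12*a_B + 1/12*a_C + 1/4*a_D + 0*a_E + 7/12*a_F
  a_D = 1/12*a_A + 5/12*a_B + 0*a_C + 1/4*a_D + 1/6*a_E + 1/12*a_F
  a_E = 1/6*a_A + 5/12*a_B + 1/12*a_C + 0*a_D + 1/12*a_E + 1/4*a_F

Substituting a_A = 1 and a_F = 0, rearrange to (I - Q) a = r where r[i] = P(i -> A):
  [1, -2/3, -1/12, -1/6] . (a_B, a_C, a_D, a_E) = 1/12
  [-1/12, 11/12, -1/4, 0] . (a_B, a_C, a_D, a_E) = 0
  [-5/12, 0, 3/4, -1/6] . (a_B, a_C, a_D, a_E) = 1/12
  [-5/12, -1/12, 0, 11/12] . (a_B, a_C, a_D, a_E) = 1/6

Solving yields:
  a_B = 670/2963
  a_C = 305/2963
  a_D = 895/2963
  a_E = 871/2963

Starting state is D, so the absorption probability is a_D = 895/2963.

Answer: 895/2963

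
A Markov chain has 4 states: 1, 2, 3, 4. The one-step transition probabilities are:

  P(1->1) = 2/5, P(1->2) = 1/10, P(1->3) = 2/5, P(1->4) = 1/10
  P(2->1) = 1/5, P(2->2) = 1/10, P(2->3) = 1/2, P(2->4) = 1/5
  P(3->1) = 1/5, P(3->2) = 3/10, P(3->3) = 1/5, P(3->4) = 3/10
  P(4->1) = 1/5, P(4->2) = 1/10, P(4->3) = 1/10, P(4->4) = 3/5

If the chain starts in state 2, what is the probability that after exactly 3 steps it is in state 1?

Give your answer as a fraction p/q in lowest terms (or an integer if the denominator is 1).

Computing P^3 by repeated multiplication:
P^1 =
  1: [2/5, 1/10, 2/5, 1/10]
  2: [1/5, 1/10, 1/2, 1/5]
  3: [1/5, 3/10, 1/5, 3/10]
  4: [1/5, 1/10, 1/10, 3/5]
P^2 =
  1: [7/25, 9/50, 3/10, 6/25]
  2: [6/25, 1/5, 1/4, 31/100]
  3: [6/25, 7/50, 3/10, 8/25]
  4: [6/25, 3/25, 21/100, 43/100]
P^3 =
  1: [32/125, 4/25, 143/500, 149/500]
  2: [31/125, 3/20, 277/1000, 13/40]
  3: [31/125, 4/25, 129/500, 167/500]
  4: [31/125, 71/500, 241/1000, 369/1000]

(P^3)[2 -> 1] = 31/125

Answer: 31/125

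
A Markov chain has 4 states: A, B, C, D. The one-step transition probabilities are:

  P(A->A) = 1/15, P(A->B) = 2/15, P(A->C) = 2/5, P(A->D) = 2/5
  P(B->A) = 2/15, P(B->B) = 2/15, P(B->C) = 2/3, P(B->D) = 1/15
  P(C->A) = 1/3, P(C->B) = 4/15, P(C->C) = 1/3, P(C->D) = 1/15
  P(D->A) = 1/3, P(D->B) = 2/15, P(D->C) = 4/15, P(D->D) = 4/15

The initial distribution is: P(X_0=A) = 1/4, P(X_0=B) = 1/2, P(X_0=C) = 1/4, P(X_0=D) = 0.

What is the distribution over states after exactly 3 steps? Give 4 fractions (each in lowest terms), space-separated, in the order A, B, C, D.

Propagating the distribution step by step (d_{t+1} = d_t * P):
d_0 = (A=1/4, B=1/2, C=1/4, D=0)
  d_1[A] = 1/4*1/15 + 1/2*2/15 + 1/4*1/3 + 0*1/3 = 1/6
  d_1[B] = 1/4*2/15 + 1/2*2/15 + 1/4*4/15 + 0*2/15 = 1/6
  d_1[C] = 1/4*2/5 + 1/2*2/3 + 1/4*1/3 + 0*4/15 = 31/60
  d_1[D] = 1/4*2/5 + 1/2*1/15 + 1/4*1/15 + 0*4/15 = 3/20
d_1 = (A=1/6, B=1/6, C=31/60, D=3/20)
  d_2[A] = 1/6*1/15 + 1/6*2/15 + 31/60*1/3 + 3/20*1/3 = 23/90
  d_2[B] = 1/6*2/15 + 1/6*2/15 + 31/60*4/15 + 3/20*2/15 = 91/450
  d_2[C] = 1/6*2/5 + 1/6*2/3 + 31/60*1/3 + 3/20*4/15 = 39/100
  d_2[D] = 1/6*2/5 + 1/6*1/15 + 31/60*1/15 + 3/20*4/15 = 137/900
d_2 = (A=23/90, B=91/450, C=39/100, D=137/900)
  d_3[A] = 23/90*1/15 + 91/450*2/15 + 39/100*1/3 + 137/900*1/3 = 1517/6750
  d_3[B] = 23/90*2/15 + 91/450*2/15 + 39/100*4/15 + 137/900*2/15 = 139/750
  d_3[C] = 23/90*2/5 + 91/450*2/3 + 39/100*1/3 + 137/900*4/15 = 5503/13500
  d_3[D] = 23/90*2/5 + 91/450*1/15 + 39/100*1/15 + 137/900*4/15 = 2461/13500
d_3 = (A=1517/6750, B=139/750, C=5503/13500, D=2461/13500)

Answer: 1517/6750 139/750 5503/13500 2461/13500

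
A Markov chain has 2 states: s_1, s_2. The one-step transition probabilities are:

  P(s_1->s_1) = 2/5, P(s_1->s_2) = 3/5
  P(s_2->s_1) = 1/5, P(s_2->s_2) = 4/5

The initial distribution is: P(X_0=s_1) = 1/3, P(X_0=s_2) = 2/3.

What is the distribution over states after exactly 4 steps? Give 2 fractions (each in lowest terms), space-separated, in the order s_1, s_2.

Propagating the distribution step by step (d_{t+1} = d_t * P):
d_0 = (s_1=1/3, s_2=2/3)
  d_1[s_1] = 1/3*2/5 + 2/3*1/5 = 4/15
  d_1[s_2] = 1/3*3/5 + 2/3*4/5 = 11/15
d_1 = (s_1=4/15, s_2=11/15)
  d_2[s_1] = 4/15*2/5 + 11/15*1/5 = 19/75
  d_2[s_2] = 4/15*3/5 + 11/15*4/5 = 56/75
d_2 = (s_1=19/75, s_2=56/75)
  d_3[s_1] = 19/75*2/5 + 56/75*1/5 = 94/375
  d_3[s_2] = 19/75*3/5 + 56/75*4/5 = 281/375
d_3 = (s_1=94/375, s_2=281/375)
  d_4[s_1] = 94/375*2/5 + 281/375*1/5 = 469/1875
  d_4[s_2] = 94/375*3/5 + 281/375*4/5 = 1406/1875
d_4 = (s_1=469/1875, s_2=1406/1875)

Answer: 469/1875 1406/1875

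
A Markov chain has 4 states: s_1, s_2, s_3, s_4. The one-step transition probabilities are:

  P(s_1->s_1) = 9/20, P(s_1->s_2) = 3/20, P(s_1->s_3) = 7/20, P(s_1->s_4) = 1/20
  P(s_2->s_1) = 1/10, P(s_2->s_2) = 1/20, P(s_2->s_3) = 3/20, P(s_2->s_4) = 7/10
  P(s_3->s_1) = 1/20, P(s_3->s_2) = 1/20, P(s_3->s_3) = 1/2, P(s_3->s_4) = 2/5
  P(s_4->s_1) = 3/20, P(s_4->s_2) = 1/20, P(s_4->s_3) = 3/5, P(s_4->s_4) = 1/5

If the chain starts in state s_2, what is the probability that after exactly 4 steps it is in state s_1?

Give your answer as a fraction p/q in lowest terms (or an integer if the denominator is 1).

Answer: 5657/40000

Derivation:
Computing P^4 by repeated multiplication:
P^1 =
  s_1: [9/20, 3/20, 7/20, 1/20]
  s_2: [1/10, 1/20, 3/20, 7/10]
  s_3: [1/20, 1/20, 1/2, 2/5]
  s_4: [3/20, 1/20, 3/5, 1/5]
P^2 =
  s_1: [97/400, 19/200, 77/200, 111/400]
  s_2: [13/80, 3/50, 43/80, 6/25]
  s_3: [9/80, 11/200, 103/200, 127/400]
  s_4: [53/400, 13/200, 12/25, 129/400]
P^3 =
  s_1: [359/2000, 297/4000, 733/1600, 461/1600]
  s_2: [71/500, 53/800, 3829/8000, 501/1600]
  s_3: [259/2000, 49/800, 793/1600, 2509/8000]
  s_4: [277/2000, 253/4000, 3917/8000, 2469/8000]
P^4 =
  s_1: [6173/40000, 1359/20000, 4759/10000, 12073/40000]
  s_2: [5657/40000, 321/5000, 19473/40000, 6151/20000]
  s_3: [5449/40000, 1259/20000, 981/2000, 12413/40000]
  s_4: [5577/40000, 1277/20000, 9759/20000, 12351/40000]

(P^4)[s_2 -> s_1] = 5657/40000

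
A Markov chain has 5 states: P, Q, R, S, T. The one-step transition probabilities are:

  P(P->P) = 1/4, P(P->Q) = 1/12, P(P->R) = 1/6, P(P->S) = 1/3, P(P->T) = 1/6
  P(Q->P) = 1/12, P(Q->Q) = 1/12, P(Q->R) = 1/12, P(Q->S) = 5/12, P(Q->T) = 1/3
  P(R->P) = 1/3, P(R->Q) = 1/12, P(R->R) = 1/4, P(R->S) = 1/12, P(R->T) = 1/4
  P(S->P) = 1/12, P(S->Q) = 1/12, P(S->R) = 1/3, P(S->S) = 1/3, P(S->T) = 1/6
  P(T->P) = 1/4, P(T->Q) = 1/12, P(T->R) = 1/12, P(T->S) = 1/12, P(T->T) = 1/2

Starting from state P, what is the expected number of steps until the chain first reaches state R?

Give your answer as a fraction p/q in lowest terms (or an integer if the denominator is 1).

Let h_i = expected steps to first reach R from state i.
Boundary: h_R = 0.
First-step equations for the other states:
  h_P = 1 + 1/4*h_P + 1/12*h_Q + 1/6*h_R + 1/3*h_S + 1/6*h_T
  h_Q = 1 + 1/12*h_P + 1/12*h_Q + 1/12*h_R + 5/12*h_S + 1/3*h_T
  h_S = 1 + 1/12*h_P + 1/12*h_Q + 1/3*h_R + 1/3*h_S + 1/6*h_T
  h_T = 1 + 1/4*h_P + 1/12*h_Q + 1/12*h_R + 1/12*h_S + 1/2*h_T

Substituting h_R = 0 and rearranging gives the linear system (I - Q) h = 1:
  [3/4, -1/12, -1/3, -1/6] . (h_P, h_Q, h_S, h_T) = 1
  [-1/12, 11/12, -5/12, -1/3] . (h_P, h_Q, h_S, h_T) = 1
  [-1/12, -1/12, 2/3, -1/6] . (h_P, h_Q, h_S, h_T) = 1
  [-1/4, -1/12, -1/12, 1/2] . (h_P, h_Q, h_S, h_T) = 1

Solving yields:
  h_P = 3456/631
  h_Q = 3804/631
  h_S = 2880/631
  h_T = 4104/631

Starting state is P, so the expected hitting time is h_P = 3456/631.

Answer: 3456/631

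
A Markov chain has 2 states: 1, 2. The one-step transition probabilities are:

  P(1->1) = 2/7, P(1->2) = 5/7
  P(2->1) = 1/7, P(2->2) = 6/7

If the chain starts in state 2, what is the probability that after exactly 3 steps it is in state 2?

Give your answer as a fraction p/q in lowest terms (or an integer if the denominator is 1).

Answer: 286/343

Derivation:
Computing P^3 by repeated multiplication:
P^1 =
  1: [2/7, 5/7]
  2: [1/7, 6/7]
P^2 =
  1: [9/49, 40/49]
  2: [8/49, 41/49]
P^3 =
  1: [58/343, 285/343]
  2: [57/343, 286/343]

(P^3)[2 -> 2] = 286/343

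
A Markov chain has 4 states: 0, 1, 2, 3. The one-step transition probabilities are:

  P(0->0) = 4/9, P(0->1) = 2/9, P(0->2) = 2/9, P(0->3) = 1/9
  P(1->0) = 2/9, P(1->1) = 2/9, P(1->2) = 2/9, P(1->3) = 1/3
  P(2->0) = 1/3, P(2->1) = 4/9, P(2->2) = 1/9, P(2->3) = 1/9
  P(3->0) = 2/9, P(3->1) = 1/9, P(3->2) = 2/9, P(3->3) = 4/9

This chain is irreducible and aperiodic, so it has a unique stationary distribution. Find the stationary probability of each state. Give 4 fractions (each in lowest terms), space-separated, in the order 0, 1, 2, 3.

Answer: 11/35 67/280 1/5 69/280

Derivation:
The stationary distribution satisfies pi = pi * P, i.e.:
  pi_0 = 4/9*pi_0 + 2/9*pi_1 + 1/3*pi_2 + 2/9*pi_3
  pi_1 = 2/9*pi_0 + 2/9*pi_1 + 4/9*pi_2 + 1/9*pi_3
  pi_2 = 2/9*pi_0 + 2/9*pi_1 + 1/9*pi_2 + 2/9*pi_3
  pi_3 = 1/9*pi_0 + 1/3*pi_1 + 1/9*pi_2 + 4/9*pi_3
with normalization: pi_0 + pi_1 + pi_2 + pi_3 = 1.

Using the first 3 balance equations plus normalization, the linear system A*pi = b is:
  [-5/9, 2/9, 1/3, 2/9] . pi = 0
  [2/9, -7/9, 4/9, 1/9] . pi = 0
  [2/9, 2/9, -8/9, 2/9] . pi = 0
  [1, 1, 1, 1] . pi = 1

Solving yields:
  pi_0 = 11/35
  pi_1 = 67/280
  pi_2 = 1/5
  pi_3 = 69/280

Verification (pi * P):
  11/35*4/9 + 67/280*2/9 + 1/5*1/3 + 69/280*2/9 = 11/35 = pi_0  (ok)
  11/35*2/9 + 67/280*2/9 + 1/5*4/9 + 69/280*1/9 = 67/280 = pi_1  (ok)
  11/35*2/9 + 67/280*2/9 + 1/5*1/9 + 69/280*2/9 = 1/5 = pi_2  (ok)
  11/35*1/9 + 67/280*1/3 + 1/5*1/9 + 69/280*4/9 = 69/280 = pi_3  (ok)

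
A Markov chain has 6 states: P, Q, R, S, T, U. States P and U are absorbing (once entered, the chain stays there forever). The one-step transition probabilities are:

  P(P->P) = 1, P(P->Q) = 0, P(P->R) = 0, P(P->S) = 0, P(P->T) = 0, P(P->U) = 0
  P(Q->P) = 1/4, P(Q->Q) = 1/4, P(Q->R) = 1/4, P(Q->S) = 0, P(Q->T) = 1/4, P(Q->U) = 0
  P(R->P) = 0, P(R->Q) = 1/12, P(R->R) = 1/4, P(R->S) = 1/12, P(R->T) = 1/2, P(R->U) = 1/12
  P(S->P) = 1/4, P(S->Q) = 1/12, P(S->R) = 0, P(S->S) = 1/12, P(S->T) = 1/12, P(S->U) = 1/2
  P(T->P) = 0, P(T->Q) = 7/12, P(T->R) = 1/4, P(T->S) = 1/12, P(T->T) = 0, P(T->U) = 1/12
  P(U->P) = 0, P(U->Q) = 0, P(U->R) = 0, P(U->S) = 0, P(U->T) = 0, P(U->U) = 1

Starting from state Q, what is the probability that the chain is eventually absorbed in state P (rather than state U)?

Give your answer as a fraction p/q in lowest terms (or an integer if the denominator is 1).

Answer: 178/263

Derivation:
Let a_i = P(absorbed in P | start in state i).
Boundary conditions: a_P = 1, a_U = 0.
For each transient state i, a_i = sum_j P(i->j) * a_j:
  a_Q = 1/4*a_P + 1/4*a_Q + 1/4*a_R + 0*a_S + 1/4*a_T + 0*a_U
  a_R = 0*a_P + 1/12*a_Q + 1/4*a_R + 1/12*a_S + 1/2*a_T + 1/12*a_U
  a_S = 1/4*a_P + 1/12*a_Q + 0*a_R + 1/12*a_S + 1/12*a_T + 1/2*a_U
  a_T = 0*a_P + 7/12*a_Q + 1/4*a_R + 1/12*a_S + 0*a_T + 1/12*a_U

Substituting a_P = 1 and a_U = 0, rearrange to (I - Q) a = r where r[i] = P(i -> P):
  [3/4, -1/4, 0, -1/4] . (a_Q, a_R, a_S, a_T) = 1/4
  [-1/12, 3/4, -1/12, -1/2] . (a_Q, a_R, a_S, a_T) = 0
  [-1/12, 0, 11/12, -1/12] . (a_Q, a_R, a_S, a_T) = 1/4
  [-7/12, -1/4, -1/12, 1] . (a_Q, a_R, a_S, a_T) = 0

Solving yields:
  a_Q = 178/263
  a_R = 127/263
  a_S = 101/263
  a_T = 144/263

Starting state is Q, so the absorption probability is a_Q = 178/263.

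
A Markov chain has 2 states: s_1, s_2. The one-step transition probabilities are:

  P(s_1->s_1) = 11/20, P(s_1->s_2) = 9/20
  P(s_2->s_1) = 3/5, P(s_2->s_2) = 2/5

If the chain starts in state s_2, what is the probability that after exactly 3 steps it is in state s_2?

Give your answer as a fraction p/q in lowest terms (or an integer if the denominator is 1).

Answer: 857/2000

Derivation:
Computing P^3 by repeated multiplication:
P^1 =
  s_1: [11/20, 9/20]
  s_2: [3/5, 2/5]
P^2 =
  s_1: [229/400, 171/400]
  s_2: [57/100, 43/100]
P^3 =
  s_1: [4571/8000, 3429/8000]
  s_2: [1143/2000, 857/2000]

(P^3)[s_2 -> s_2] = 857/2000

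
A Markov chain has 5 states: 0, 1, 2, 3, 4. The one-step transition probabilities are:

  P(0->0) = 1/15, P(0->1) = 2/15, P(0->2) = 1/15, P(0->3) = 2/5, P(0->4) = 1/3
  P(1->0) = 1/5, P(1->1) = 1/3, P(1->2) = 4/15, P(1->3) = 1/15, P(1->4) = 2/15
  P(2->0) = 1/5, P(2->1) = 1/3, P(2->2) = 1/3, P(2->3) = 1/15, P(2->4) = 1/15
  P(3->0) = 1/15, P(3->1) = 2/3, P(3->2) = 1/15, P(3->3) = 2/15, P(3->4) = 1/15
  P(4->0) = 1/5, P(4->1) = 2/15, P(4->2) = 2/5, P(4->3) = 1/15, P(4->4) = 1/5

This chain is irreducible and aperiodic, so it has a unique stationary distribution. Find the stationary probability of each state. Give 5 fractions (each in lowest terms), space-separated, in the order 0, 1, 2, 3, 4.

The stationary distribution satisfies pi = pi * P, i.e.:
  pi_0 = 1/15*pi_0 + 1/5*pi_1 + 1/5*pi_2 + 1/15*pi_3 + 1/5*pi_4
  pi_1 = 2/15*pi_0 + 1/3*pi_1 + 1/3*pi_2 + 2/3*pi_3 + 2/15*pi_4
  pi_2 = 1/15*pi_0 + 4/15*pi_1 + 1/3*pi_2 + 1/15*pi_3 + 2/5*pi_4
  pi_3 = 2/5*pi_0 + 1/15*pi_1 + 1/15*pi_2 + 2/15*pi_3 + 1/15*pi_4
  pi_4 = 1/3*pi_0 + 2/15*pi_1 + 1/15*pi_2 + 1/15*pi_3 + 1/5*pi_4
with normalization: pi_0 + pi_1 + pi_2 + pi_3 + pi_4 = 1.

Using the first 4 balance equations plus normalization, the linear system A*pi = b is:
  [-14/15, 1/5, 1/5, 1/15, 1/5] . pi = 0
  [2/15, -2/3, 1/3, 2/3, 2/15] . pi = 0
  [1/15, 4/15, -2/3, 1/15, 2/5] . pi = 0
  [2/5, 1/15, 1/15, -13/15, 1/15] . pi = 0
  [1, 1, 1, 1, 1] . pi = 1

Solving yields:
  pi_0 = 5/31
  pi_1 = 1927/6138
  pi_2 = 752/3069
  pi_3 = 4/31
  pi_4 = 925/6138

Verification (pi * P):
  5/31*1/15 + 1927/6138*1/5 + 752/3069*1/5 + 4/31*1/15 + 925/6138*1/5 = 5/31 = pi_0  (ok)
  5/31*2/15 + 1927/6138*1/3 + 752/3069*1/3 + 4/31*2/3 + 925/6138*2/15 = 1927/6138 = pi_1  (ok)
  5/31*1/15 + 1927/6138*4/15 + 752/3069*1/3 + 4/31*1/15 + 925/6138*2/5 = 752/3069 = pi_2  (ok)
  5/31*2/5 + 1927/6138*1/15 + 752/3069*1/15 + 4/31*2/15 + 925/6138*1/15 = 4/31 = pi_3  (ok)
  5/31*1/3 + 1927/6138*2/15 + 752/3069*1/15 + 4/31*1/15 + 925/6138*1/5 = 925/6138 = pi_4  (ok)

Answer: 5/31 1927/6138 752/3069 4/31 925/6138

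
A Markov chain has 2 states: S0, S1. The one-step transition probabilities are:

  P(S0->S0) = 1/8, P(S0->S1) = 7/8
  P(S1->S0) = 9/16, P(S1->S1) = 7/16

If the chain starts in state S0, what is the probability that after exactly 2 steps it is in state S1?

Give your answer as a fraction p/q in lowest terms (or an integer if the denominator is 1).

Answer: 63/128

Derivation:
Computing P^2 by repeated multiplication:
P^1 =
  S0: [1/8, 7/8]
  S1: [9/16, 7/16]
P^2 =
  S0: [65/128, 63/128]
  S1: [81/256, 175/256]

(P^2)[S0 -> S1] = 63/128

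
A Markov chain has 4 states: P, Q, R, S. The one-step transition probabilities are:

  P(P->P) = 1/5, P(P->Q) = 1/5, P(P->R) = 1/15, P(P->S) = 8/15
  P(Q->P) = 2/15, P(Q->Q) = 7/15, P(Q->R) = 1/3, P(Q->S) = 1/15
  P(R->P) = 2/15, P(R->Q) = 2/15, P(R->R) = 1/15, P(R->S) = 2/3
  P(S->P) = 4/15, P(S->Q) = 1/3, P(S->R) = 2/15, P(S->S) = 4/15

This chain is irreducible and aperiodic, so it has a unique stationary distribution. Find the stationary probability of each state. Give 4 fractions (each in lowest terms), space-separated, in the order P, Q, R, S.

Answer: 319/1688 533/1688 291/1688 545/1688

Derivation:
The stationary distribution satisfies pi = pi * P, i.e.:
  pi_P = 1/5*pi_P + 2/15*pi_Q + 2/15*pi_R + 4/15*pi_S
  pi_Q = 1/5*pi_P + 7/15*pi_Q + 2/15*pi_R + 1/3*pi_S
  pi_R = 1/15*pi_P + 1/3*pi_Q + 1/15*pi_R + 2/15*pi_S
  pi_S = 8/15*pi_P + 1/15*pi_Q + 2/3*pi_R + 4/15*pi_S
with normalization: pi_P + pi_Q + pi_R + pi_S = 1.

Using the first 3 balance equations plus normalization, the linear system A*pi = b is:
  [-4/5, 2/15, 2/15, 4/15] . pi = 0
  [1/5, -8/15, 2/15, 1/3] . pi = 0
  [1/15, 1/3, -14/15, 2/15] . pi = 0
  [1, 1, 1, 1] . pi = 1

Solving yields:
  pi_P = 319/1688
  pi_Q = 533/1688
  pi_R = 291/1688
  pi_S = 545/1688

Verification (pi * P):
  319/1688*1/5 + 533/1688*2/15 + 291/1688*2/15 + 545/1688*4/15 = 319/1688 = pi_P  (ok)
  319/1688*1/5 + 533/1688*7/15 + 291/1688*2/15 + 545/1688*1/3 = 533/1688 = pi_Q  (ok)
  319/1688*1/15 + 533/1688*1/3 + 291/1688*1/15 + 545/1688*2/15 = 291/1688 = pi_R  (ok)
  319/1688*8/15 + 533/1688*1/15 + 291/1688*2/3 + 545/1688*4/15 = 545/1688 = pi_S  (ok)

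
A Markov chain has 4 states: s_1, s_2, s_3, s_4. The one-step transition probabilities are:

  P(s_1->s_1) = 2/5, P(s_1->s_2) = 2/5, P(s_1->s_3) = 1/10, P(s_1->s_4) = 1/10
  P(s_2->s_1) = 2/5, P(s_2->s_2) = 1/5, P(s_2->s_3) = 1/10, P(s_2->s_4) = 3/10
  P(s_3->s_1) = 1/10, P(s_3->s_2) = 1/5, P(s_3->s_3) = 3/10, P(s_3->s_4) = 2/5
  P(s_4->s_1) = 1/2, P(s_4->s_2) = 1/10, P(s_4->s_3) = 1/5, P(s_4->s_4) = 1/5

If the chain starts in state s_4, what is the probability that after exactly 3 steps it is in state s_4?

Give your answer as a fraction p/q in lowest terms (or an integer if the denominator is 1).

Answer: 28/125

Derivation:
Computing P^3 by repeated multiplication:
P^1 =
  s_1: [2/5, 2/5, 1/10, 1/10]
  s_2: [2/5, 1/5, 1/10, 3/10]
  s_3: [1/10, 1/5, 3/10, 2/5]
  s_4: [1/2, 1/10, 1/5, 1/5]
P^2 =
  s_1: [19/50, 27/100, 13/100, 11/50]
  s_2: [2/5, 1/4, 3/20, 1/5]
  s_3: [7/20, 9/50, 1/5, 27/100]
  s_4: [9/25, 7/25, 4/25, 1/5]
P^3 =
  s_1: [383/1000, 127/500, 37/250, 43/200]
  s_2: [3/8, 13/50, 3/20, 43/200]
  s_3: [367/1000, 243/1000, 167/1000, 223/1000]
  s_4: [93/250, 63/250, 19/125, 28/125]

(P^3)[s_4 -> s_4] = 28/125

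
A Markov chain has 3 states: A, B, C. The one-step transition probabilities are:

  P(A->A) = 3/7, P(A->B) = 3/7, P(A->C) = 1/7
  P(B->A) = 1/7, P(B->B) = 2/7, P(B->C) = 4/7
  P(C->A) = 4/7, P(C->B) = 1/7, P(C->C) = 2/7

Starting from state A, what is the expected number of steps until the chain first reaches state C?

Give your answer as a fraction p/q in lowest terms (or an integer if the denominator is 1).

Let h_i = expected steps to first reach C from state i.
Boundary: h_C = 0.
First-step equations for the other states:
  h_A = 1 + 3/7*h_A + 3/7*h_B + 1/7*h_C
  h_B = 1 + 1/7*h_A + 2/7*h_B + 4/7*h_C

Substituting h_C = 0 and rearranging gives the linear system (I - Q) h = 1:
  [4/7, -3/7] . (h_A, h_B) = 1
  [-1/7, 5/7] . (h_A, h_B) = 1

Solving yields:
  h_A = 56/17
  h_B = 35/17

Starting state is A, so the expected hitting time is h_A = 56/17.

Answer: 56/17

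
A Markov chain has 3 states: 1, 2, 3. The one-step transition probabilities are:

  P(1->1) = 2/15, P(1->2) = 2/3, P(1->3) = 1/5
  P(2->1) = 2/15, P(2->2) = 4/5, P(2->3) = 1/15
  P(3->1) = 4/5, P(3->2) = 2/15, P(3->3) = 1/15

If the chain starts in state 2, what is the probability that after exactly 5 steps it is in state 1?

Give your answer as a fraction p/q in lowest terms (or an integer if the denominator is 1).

Answer: 5912/30375

Derivation:
Computing P^5 by repeated multiplication:
P^1 =
  1: [2/15, 2/3, 1/5]
  2: [2/15, 4/5, 1/15]
  3: [4/5, 2/15, 1/15]
P^2 =
  1: [4/15, 146/225, 19/225]
  2: [8/45, 166/225, 19/225]
  3: [8/45, 146/225, 13/75]
P^3 =
  1: [128/675, 478/675, 23/225]
  2: [128/675, 18/25, 61/675]
  3: [56/225, 446/675, 61/675]
P^4 =
  1: [136/675, 7154/10125, 931/10125]
  2: [392/2025, 7234/10125, 931/10125]
  3: [392/2025, 7154/10125, 337/3375]
P^5 =
  1: [5912/30375, 21622/30375, 947/10125]
  2: [5912/30375, 802/1125, 2809/30375]
  3: [2024/10125, 21494/30375, 2809/30375]

(P^5)[2 -> 1] = 5912/30375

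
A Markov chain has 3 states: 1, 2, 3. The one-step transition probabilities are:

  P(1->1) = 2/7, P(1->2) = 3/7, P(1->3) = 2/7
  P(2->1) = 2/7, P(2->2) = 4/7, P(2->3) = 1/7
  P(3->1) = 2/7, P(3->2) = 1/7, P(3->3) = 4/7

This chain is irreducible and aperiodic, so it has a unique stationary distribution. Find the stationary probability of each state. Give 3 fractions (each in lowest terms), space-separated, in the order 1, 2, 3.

The stationary distribution satisfies pi = pi * P, i.e.:
  pi_1 = 2/7*pi_1 + 2/7*pi_2 + 2/7*pi_3
  pi_2 = 3/7*pi_1 + 4/7*pi_2 + 1/7*pi_3
  pi_3 = 2/7*pi_1 + 1/7*pi_2 + 4/7*pi_3
with normalization: pi_1 + pi_2 + pi_3 = 1.

Using the first 2 balance equations plus normalization, the linear system A*pi = b is:
  [-5/7, 2/7, 2/7] . pi = 0
  [3/7, -3/7, 1/7] . pi = 0
  [1, 1, 1] . pi = 1

Solving yields:
  pi_1 = 2/7
  pi_2 = 11/28
  pi_3 = 9/28

Verification (pi * P):
  2/7*2/7 + 11/28*2/7 + 9/28*2/7 = 2/7 = pi_1  (ok)
  2/7*3/7 + 11/28*4/7 + 9/28*1/7 = 11/28 = pi_2  (ok)
  2/7*2/7 + 11/28*1/7 + 9/28*4/7 = 9/28 = pi_3  (ok)

Answer: 2/7 11/28 9/28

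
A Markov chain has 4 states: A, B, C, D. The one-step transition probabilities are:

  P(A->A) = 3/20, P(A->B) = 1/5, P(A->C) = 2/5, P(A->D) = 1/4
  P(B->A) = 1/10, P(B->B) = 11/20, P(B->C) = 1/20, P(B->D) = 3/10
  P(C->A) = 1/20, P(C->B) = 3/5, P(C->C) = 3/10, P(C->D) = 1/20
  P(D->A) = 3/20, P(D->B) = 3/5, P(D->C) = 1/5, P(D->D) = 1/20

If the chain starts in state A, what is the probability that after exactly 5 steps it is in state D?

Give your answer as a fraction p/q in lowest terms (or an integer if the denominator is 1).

Computing P^5 by repeated multiplication:
P^1 =
  A: [3/20, 1/5, 2/5, 1/4]
  B: [1/10, 11/20, 1/20, 3/10]
  C: [1/20, 3/5, 3/10, 1/20]
  D: [3/20, 3/5, 1/5, 1/20]
P^2 =
  A: [1/10, 53/100, 6/25, 13/100]
  B: [47/400, 213/400, 57/400, 83/400]
  C: [9/100, 11/20, 3/20, 21/100]
  D: [1/10, 51/100, 4/25, 23/100]
P^3 =
  A: [199/2000, 1067/2000, 329/2000, 81/400]
  B: [873/8000, 4211/8000, 1263/8000, 1653/8000]
  C: [43/400, 1073/2000, 301/2000, 411/2000]
  D: [217/2000, 1069/2000, 319/2000, 79/400]
P^4 =
  A: [171/1600, 21341/40000, 6253/40000, 8131/40000]
  B: [17263/160000, 16961/32000, 5077/32000, 32547/160000]
  C: [173/1600, 21207/40000, 6243/40000, 329/1600]
  D: [4293/40000, 4239/8000, 6299/40000, 8213/40000]
P^5 =
  A: [86153/800000, 424459/800000, 125583/800000, 32761/160000]
  B: [13777/128000, 1697091/3200000, 505407/3200000, 653077/3200000]
  C: [86307/800000, 424193/800000, 25233/160000, 32667/160000]
  D: [86207/800000, 424461/800000, 25237/160000, 163147/800000]

(P^5)[A -> D] = 32761/160000

Answer: 32761/160000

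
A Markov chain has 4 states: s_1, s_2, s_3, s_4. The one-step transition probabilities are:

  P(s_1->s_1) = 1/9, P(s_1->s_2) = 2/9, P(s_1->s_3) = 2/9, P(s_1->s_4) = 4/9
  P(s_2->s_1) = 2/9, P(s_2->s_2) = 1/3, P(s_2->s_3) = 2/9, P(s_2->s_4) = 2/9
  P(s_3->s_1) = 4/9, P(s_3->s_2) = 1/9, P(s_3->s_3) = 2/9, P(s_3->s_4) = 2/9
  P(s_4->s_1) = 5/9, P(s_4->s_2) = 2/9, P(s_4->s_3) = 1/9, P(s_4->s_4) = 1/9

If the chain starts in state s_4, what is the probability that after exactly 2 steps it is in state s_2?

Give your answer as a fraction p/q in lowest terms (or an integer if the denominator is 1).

Computing P^2 by repeated multiplication:
P^1 =
  s_1: [1/9, 2/9, 2/9, 4/9]
  s_2: [2/9, 1/3, 2/9, 2/9]
  s_3: [4/9, 1/9, 2/9, 2/9]
  s_4: [5/9, 2/9, 1/9, 1/9]
P^2 =
  s_1: [11/27, 2/9, 14/81, 16/81]
  s_2: [26/81, 19/81, 16/81, 20/81]
  s_3: [8/27, 17/81, 16/81, 8/27]
  s_4: [2/9, 19/81, 17/81, 1/3]

(P^2)[s_4 -> s_2] = 19/81

Answer: 19/81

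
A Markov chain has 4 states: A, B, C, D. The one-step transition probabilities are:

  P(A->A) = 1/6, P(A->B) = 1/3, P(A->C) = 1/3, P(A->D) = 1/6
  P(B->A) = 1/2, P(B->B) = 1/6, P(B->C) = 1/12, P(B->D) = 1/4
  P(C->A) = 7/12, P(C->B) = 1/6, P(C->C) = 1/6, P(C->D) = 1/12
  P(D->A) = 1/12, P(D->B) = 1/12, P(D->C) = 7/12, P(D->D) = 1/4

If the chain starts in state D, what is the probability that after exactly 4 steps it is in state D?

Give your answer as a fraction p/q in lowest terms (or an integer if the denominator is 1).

Answer: 45/256

Derivation:
Computing P^4 by repeated multiplication:
P^1 =
  A: [1/6, 1/3, 1/3, 1/6]
  B: [1/2, 1/6, 1/12, 1/4]
  C: [7/12, 1/6, 1/6, 1/12]
  D: [1/12, 1/12, 7/12, 1/4]
P^2 =
  A: [29/72, 13/72, 17/72, 13/72]
  B: [17/72, 11/48, 49/144, 7/36]
  C: [41/144, 37/144, 41/144, 25/144]
  D: [5/12, 23/144, 5/18, 7/48]
P^3 =
  A: [67/216, 7/32, 127/432, 17/96]
  B: [637/1728, 41/216, 463/1728, 25/144]
  C: [77/216, 115/576, 229/864, 103/576]
  D: [559/1728, 43/192, 245/864, 73/432]
P^4 =
  A: [3601/10368, 2111/10368, 355/1296, 227/1296]
  B: [2261/6912, 2215/10368, 2951/10368, 1207/6912]
  C: [6817/20736, 4379/20736, 23/81, 913/5184]
  D: [3581/10368, 2141/10368, 5647/20736, 45/256]

(P^4)[D -> D] = 45/256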